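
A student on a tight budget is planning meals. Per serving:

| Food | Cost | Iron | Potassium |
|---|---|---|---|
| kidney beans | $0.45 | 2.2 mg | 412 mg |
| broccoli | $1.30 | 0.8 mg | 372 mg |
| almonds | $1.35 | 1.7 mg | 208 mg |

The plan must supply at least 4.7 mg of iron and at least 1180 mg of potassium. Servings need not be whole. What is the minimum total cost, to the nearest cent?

This is a tiny linear program; its minimum lies at a vertex of the feasible set. List the vertices and price them.
kidney beans only: max(4.7/2.2, 1180/412) = 2.864 servings → $1.29.
broccoli only: max(4.7/0.8, 1180/372) = 5.875 servings → $7.64.
almonds only: max(4.7/1.7, 1180/208) = 5.673 servings → $7.66.
kidney beans + broccoli with both tight: 1.646 servings and 1.349 servings → $2.49.
kidney beans + almonds with both targets exact would need a negative amount; discard.
broccoli + almonds with both tight: 2.207 servings and 1.726 servings → $5.20.
The minimum over all feasible corners is $1.29.

$1.29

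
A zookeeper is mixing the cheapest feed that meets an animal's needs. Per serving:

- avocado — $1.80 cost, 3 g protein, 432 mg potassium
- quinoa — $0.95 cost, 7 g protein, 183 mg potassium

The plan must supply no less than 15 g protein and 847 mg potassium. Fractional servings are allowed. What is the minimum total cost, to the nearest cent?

Compare the cost at each extreme point of the feasible region.
avocado only: max(15/3, 847/432) = 5 servings → $9.00.
quinoa only: max(15/7, 847/183) = 4.628 servings → $4.40.
avocado + quinoa with both tight: 1.286 servings and 1.592 servings → $3.83.
Cheapest feasible corner: $3.83.

$3.83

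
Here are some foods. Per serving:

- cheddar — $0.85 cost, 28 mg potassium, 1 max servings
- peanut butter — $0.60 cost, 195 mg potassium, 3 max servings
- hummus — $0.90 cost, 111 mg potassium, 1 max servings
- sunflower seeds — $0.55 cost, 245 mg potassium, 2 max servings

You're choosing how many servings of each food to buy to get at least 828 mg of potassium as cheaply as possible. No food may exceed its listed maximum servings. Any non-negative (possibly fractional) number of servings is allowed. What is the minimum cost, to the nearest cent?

$2.14

Cost per mg of potassium: sunflower seeds $0.0022, peanut butter $0.0031, hummus $0.0081, cheddar $0.0304.
Take 2 servings of sunflower seeds: +490.0 mg potassium for $1.10 (total $1.10, still need 338.0 mg).
Take 1.733 servings of peanut butter: +338.0 mg potassium for $1.04 (total $2.14, still need 0.0 mg).
Greedy by cheapest-per-mg is optimal for a single linear constraint, so the minimum cost is $2.14.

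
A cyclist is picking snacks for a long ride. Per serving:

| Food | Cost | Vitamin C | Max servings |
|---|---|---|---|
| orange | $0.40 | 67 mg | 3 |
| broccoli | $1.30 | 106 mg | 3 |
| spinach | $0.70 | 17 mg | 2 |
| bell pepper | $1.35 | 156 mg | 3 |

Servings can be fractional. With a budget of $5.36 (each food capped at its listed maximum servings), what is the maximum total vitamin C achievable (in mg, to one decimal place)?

Vitamin C per dollar: orange 167.5, bell pepper 115.6, broccoli 81.54, spinach 24.29.
Take 3 servings of orange: spends $1.20, +201.0 mg vitamin C (running total 201.0 mg).
Take 3 servings of bell pepper: spends $4.05, +468.0 mg vitamin C (running total 669.0 mg).
Take 0.08462 servings of broccoli: spends $0.11, +9.0 mg vitamin C (running total 678.0 mg).
Filling greedily by vitamin C-per-dollar is optimal for one linear limit, giving 678.0 mg.

678.0 mg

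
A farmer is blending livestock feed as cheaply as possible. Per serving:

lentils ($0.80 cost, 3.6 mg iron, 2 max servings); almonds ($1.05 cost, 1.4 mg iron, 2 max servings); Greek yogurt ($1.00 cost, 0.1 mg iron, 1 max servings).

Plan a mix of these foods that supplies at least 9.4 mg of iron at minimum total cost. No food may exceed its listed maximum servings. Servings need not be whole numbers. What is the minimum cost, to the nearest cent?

$3.25

Cost per mg of iron: lentils $0.2222, almonds $0.7500, Greek yogurt $10.0000.
Take 2 servings of lentils: +7.2 mg iron for $1.60 (total $1.60, still need 2.2 mg).
Take 1.571 servings of almonds: +2.2 mg iron for $1.65 (total $3.25, still need 0.0 mg).
Greedy by cheapest-per-mg is optimal for a single linear constraint, so the minimum cost is $3.25.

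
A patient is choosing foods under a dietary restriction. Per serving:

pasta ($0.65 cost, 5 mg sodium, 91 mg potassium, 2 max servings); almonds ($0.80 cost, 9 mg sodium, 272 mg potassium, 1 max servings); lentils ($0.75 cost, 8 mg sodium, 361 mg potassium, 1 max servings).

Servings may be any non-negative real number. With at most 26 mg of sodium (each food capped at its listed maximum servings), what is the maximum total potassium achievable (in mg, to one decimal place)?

Potassium per mg sodium: lentils 45.12, almonds 30.22, pasta 18.2.
Take 1 serving of lentils: uses 8 mg sodium, +361.0 mg potassium (running total 361.0 mg).
Take 1 serving of almonds: uses 9 mg sodium, +272.0 mg potassium (running total 633.0 mg).
Take 1.8 servings of pasta: uses 9 mg sodium, +163.8 mg potassium (running total 796.8 mg).
Greedy by best ratio exhausts the sodium allowance optimally: 796.8 mg.

796.8 mg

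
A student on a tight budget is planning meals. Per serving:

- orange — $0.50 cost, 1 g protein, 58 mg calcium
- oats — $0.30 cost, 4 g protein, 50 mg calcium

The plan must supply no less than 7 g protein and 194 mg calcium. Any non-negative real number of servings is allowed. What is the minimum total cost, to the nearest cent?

$1.16

An LP optimum is at a vertex; with two nutrient constraints at most two foods are used. Check each candidate.
orange only: max(7/1, 194/58) = 7 servings → $3.50.
oats only: max(7/4, 194/50) = 3.88 servings → $1.16.
orange + oats with both tight: 2.341 servings and 1.165 servings → $1.52.
So the least-cost plan costs $1.16.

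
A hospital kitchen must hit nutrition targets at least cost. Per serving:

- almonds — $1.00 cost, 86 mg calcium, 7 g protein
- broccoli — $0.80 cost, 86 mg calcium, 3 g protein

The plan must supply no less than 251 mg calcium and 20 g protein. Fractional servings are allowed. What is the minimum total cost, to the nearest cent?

$2.90

The cheapest plan sits at a corner of the feasible region — with two constraints it uses at most two foods.
almonds only: max(251/86, 20/7) = 2.919 servings → $2.92.
broccoli only: max(251/86, 20/3) = 6.667 servings → $5.33.
almonds + broccoli with both tight: 2.811 servings and 0.1076 servings → $2.90.
The minimum over all feasible corners is $2.90.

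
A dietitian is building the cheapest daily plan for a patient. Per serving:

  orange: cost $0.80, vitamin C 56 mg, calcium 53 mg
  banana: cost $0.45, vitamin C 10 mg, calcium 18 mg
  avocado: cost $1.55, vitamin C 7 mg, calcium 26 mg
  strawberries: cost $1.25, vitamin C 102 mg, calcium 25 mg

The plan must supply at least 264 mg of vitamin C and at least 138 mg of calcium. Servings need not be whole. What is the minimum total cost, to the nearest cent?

An LP optimum is at a vertex; with two nutrient constraints at most two foods are used. Check each candidate.
orange only: max(264/56, 138/53) = 4.714 servings → $3.77.
banana only: max(264/10, 138/18) = 26.4 servings → $11.88.
avocado only: max(264/7, 138/26) = 37.71 servings → $58.46.
strawberries only: max(264/102, 138/25) = 5.52 servings → $6.90.
orange + banana: intersection lies outside the first quadrant.
orange + avocado: intersection lies outside the first quadrant.
orange + strawberries with both tight: 1.866 servings and 1.564 servings → $3.45.
banana + avocado: intersection lies outside the first quadrant.
banana + strawberries with both tight: 4.714 servings and 2.126 servings → $4.78.
avocado + strawberries with both tight: 3.018 servings and 2.381 servings → $7.65.
The minimum over all feasible corners is $3.45.

$3.45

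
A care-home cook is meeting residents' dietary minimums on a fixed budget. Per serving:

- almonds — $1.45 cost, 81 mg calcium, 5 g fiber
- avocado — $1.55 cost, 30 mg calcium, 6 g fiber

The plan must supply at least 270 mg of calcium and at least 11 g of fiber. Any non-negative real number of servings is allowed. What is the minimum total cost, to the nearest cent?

Minimising a linear cost over {calcium ≥ 270, fiber ≥ 11, servings ≥ 0} — the optimum is at a vertex, using one or two foods.
almonds only: max(270/81, 11/5) = 3.333 servings → $4.83.
avocado only: max(270/30, 11/6) = 9 servings → $13.95.
almonds + avocado: intersection lies outside the first quadrant.
So the least-cost plan costs $4.83.

$4.83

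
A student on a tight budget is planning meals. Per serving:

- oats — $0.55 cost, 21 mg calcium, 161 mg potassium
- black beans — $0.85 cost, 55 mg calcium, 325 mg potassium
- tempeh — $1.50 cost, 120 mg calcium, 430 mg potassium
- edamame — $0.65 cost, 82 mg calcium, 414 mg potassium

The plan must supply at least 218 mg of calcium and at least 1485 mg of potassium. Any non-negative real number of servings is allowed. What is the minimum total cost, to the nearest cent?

$2.33

oats only: max(218/21, 1485/161) = 10.38 servings → $5.71.
black beans only: max(218/55, 1485/325) = 4.569 servings → $3.88.
tempeh only: max(218/120, 1485/430) = 3.453 servings → $5.18.
edamame only: max(218/82, 1485/414) = 3.587 servings → $2.33.
oats + black beans with both tight: 5.333 servings and 1.928 servings → $4.57.
oats + tempeh with both tight: 8.208 servings and 0.3803 servings → $5.08.
oats + edamame with both tight: 6.992 servings and 0.868 servings → $4.41.
black beans + tempeh: the both-tight solution has a negative serving — not a feasible corner.
black beans + edamame: the both-tight solution has a negative serving — not a feasible corner.
tempeh + edamame: intersection lies outside the first quadrant.
The minimum over all feasible corners is $2.33.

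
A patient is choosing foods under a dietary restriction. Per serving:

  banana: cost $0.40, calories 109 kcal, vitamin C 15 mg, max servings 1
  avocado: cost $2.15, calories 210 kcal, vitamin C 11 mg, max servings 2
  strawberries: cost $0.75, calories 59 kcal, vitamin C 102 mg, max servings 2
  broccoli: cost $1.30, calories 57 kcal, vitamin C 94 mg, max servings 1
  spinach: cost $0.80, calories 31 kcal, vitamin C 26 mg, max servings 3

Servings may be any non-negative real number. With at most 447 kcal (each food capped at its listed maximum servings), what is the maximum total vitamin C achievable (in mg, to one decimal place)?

394.7 mg

Vitamin C per kcal: strawberries 1.729, broccoli 1.649, spinach 0.8387, banana 0.1376, avocado 0.05238.
Take 2 servings of strawberries: uses 118 kcal, +204.0 mg vitamin C (running total 204.0 mg).
Take 1 serving of broccoli: uses 57 kcal, +94.0 mg vitamin C (running total 298.0 mg).
Take 3 servings of spinach: uses 93 kcal, +78.0 mg vitamin C (running total 376.0 mg).
Take 1 serving of banana: uses 109 kcal, +15.0 mg vitamin C (running total 391.0 mg).
Take 0.3333 servings of avocado: uses 70 kcal, +3.7 mg vitamin C (running total 394.7 mg).
Greedy by best ratio exhausts the calories allowance optimally: 394.7 mg.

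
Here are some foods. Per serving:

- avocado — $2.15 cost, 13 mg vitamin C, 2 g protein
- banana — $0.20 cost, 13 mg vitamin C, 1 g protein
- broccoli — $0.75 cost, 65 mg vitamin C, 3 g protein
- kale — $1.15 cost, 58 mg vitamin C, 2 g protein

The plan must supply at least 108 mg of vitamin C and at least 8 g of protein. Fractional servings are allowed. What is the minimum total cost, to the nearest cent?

$1.62

For a min-cost LP with two ≥-constraints, a basic feasible solution has at most two positive variables.
avocado only: max(108/13, 8/2) = 8.308 servings → $17.86.
banana only: max(108/13, 8/1) = 8.308 servings → $1.66.
broccoli only: max(108/65, 8/3) = 2.667 servings → $2.00.
kale only: max(108/58, 8/2) = 4 servings → $4.60.
avocado + banana: the both-tight solution has a negative serving — not a feasible corner.
avocado + broccoli with both tight: 2.154 servings and 1.231 servings → $5.55.
avocado + kale with both tight: 2.756 servings and 1.244 servings → $7.36.
banana + broccoli with both tight: 7.538 servings and 0.1538 servings → $1.62.
banana + kale with both tight: 7.75 servings and 0.125 servings → $1.69.
broccoli + kale with both targets exact would need a negative amount; discard.
Cheapest feasible corner: $1.62.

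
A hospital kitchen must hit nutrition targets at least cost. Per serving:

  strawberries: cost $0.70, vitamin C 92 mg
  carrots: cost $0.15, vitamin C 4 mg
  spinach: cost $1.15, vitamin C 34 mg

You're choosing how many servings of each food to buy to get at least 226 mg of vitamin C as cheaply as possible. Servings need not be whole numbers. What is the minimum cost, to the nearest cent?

$1.72

Cost per mg of vitamin C: strawberries $0.0076, spinach $0.0338, carrots $0.0375.
With no serving limits, use only strawberries: 226 mg / 92 mg = 2.457 servings × $0.70 = $1.72.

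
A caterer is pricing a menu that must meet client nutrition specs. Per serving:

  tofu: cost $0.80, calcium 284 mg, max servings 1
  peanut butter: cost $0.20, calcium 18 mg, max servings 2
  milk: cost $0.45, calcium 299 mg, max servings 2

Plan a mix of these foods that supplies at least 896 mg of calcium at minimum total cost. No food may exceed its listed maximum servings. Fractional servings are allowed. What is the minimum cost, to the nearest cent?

Cost per mg of calcium: milk $0.0015, tofu $0.0028, peanut butter $0.0111.
Take 2 servings of milk: +598.0 mg calcium for $0.90 (total $0.90, still need 298.0 mg).
Take 1 serving of tofu: +284.0 mg calcium for $0.80 (total $1.70, still need 14.0 mg).
Take 0.7778 servings of peanut butter: +14.0 mg calcium for $0.16 (total $1.86, still need 0.0 mg).
Filling from the cheapest source first is optimal under one linear minimum: $1.86.

$1.86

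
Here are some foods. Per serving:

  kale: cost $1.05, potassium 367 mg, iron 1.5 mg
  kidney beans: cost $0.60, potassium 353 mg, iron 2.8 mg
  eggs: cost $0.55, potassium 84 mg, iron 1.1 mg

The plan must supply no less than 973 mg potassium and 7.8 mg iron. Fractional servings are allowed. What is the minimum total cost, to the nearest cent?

$1.67

Check every corner: each single food scaled to meet both minima, and each pair solved so both constraints bind.
kale only: max(973/367, 7.8/1.5) = 5.2 servings → $5.46.
kidney beans only: max(973/353, 7.8/2.8) = 2.786 servings → $1.67.
eggs only: max(973/84, 7.8/1.1) = 11.58 servings → $6.37.
kale + kidney beans: the both-tight solution has a negative serving — not a feasible corner.
kale + eggs with both tight: 1.495 servings and 5.053 servings → $4.35.
kidney beans + eggs with both tight: 2.711 servings and 0.1894 servings → $1.73.
The minimum over all feasible corners is $1.67.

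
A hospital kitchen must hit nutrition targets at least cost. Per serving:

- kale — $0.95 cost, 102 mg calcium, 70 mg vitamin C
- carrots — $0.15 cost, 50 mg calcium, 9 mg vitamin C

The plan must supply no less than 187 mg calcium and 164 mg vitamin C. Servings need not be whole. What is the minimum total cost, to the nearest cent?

kale only: max(187/102, 164/70) = 2.343 servings → $2.23.
carrots only: max(187/50, 164/9) = 18.22 servings → $2.73.
kale + carrots: the both-tight solution has a negative serving — not a feasible corner.
Cheapest feasible corner: $2.23.

$2.23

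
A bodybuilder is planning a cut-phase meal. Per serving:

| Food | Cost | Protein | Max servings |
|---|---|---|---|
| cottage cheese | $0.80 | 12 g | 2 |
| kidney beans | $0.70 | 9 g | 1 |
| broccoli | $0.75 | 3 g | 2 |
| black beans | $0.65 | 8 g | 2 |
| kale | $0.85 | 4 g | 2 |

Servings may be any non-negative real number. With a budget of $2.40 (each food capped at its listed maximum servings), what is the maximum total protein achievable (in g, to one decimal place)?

Protein per dollar: cottage cheese 15, kidney beans 12.86, black beans 12.31, kale 4.706, broccoli 4.
Take 2 servings of cottage cheese: spends $1.60, +24.0 g protein (running total 24.0 g).
Take 1 serving of kidney beans: spends $0.70, +9.0 g protein (running total 33.0 g).
Take 0.1538 servings of black beans: spends $0.10, +1.2 g protein (running total 34.2 g).
Greedy by best ratio exhausts the cost allowance optimally: 34.2 g.

34.2 g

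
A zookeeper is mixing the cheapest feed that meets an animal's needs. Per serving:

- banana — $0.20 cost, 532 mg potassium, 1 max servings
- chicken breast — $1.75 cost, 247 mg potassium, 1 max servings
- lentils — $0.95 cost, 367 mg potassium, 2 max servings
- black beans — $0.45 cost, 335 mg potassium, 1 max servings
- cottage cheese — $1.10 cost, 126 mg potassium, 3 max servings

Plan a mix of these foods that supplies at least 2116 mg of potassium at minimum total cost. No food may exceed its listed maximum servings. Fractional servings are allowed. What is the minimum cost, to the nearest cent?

Cost per mg of potassium: banana $0.0004, black beans $0.0013, lentils $0.0026, chicken breast $0.0071, cottage cheese $0.0087.
Take 1 serving of banana: +532.0 mg potassium for $0.20 (total $0.20, still need 1584.0 mg).
Take 1 serving of black beans: +335.0 mg potassium for $0.45 (total $0.65, still need 1249.0 mg).
Take 2 servings of lentils: +734.0 mg potassium for $1.90 (total $2.55, still need 515.0 mg).
Take 1 serving of chicken breast: +247.0 mg potassium for $1.75 (total $4.30, still need 268.0 mg).
Take 2.127 servings of cottage cheese: +268.0 mg potassium for $2.34 (total $6.64, still need 0.0 mg).
Greedy by cheapest-per-mg is optimal for a single linear constraint, so the minimum cost is $6.64.

$6.64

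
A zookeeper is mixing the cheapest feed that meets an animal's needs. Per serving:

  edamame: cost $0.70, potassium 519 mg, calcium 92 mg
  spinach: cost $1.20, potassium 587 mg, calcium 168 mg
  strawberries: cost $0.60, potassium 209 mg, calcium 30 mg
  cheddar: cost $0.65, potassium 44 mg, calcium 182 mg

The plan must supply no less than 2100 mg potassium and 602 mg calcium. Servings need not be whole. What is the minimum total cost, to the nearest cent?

$3.61

At the optimum either one food covers both requirements or two foods hit both targets exactly; no other combination can be cheaper.
edamame only: max(2100/519, 602/92) = 6.543 servings → $4.58.
spinach only: max(2100/587, 602/168) = 3.583 servings → $4.30.
strawberries only: max(2100/209, 602/30) = 20.07 servings → $12.04.
cheddar only: max(2100/44, 602/182) = 47.73 servings → $31.02.
edamame + spinach: intersection lies outside the first quadrant.
edamame + strawberries: intersection lies outside the first quadrant.
edamame + cheddar with both tight: 3.934 servings and 1.319 servings → $3.61.
spinach + strawberries: the both-tight solution has a negative serving — not a feasible corner.
spinach + cheddar with both tight: 3.577 servings and 0.005772 servings → $4.30.
strawberries + cheddar with both tight: 9.688 servings and 1.711 servings → $6.92.
The minimum over all feasible corners is $3.61.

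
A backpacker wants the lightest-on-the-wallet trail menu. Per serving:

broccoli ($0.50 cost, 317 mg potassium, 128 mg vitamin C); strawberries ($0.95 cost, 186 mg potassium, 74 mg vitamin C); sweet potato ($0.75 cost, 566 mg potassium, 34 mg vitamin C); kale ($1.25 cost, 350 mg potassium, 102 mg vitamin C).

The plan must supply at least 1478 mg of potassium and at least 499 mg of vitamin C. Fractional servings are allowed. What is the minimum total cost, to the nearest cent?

$2.26

For a min-cost LP with two ≥-constraints, a basic feasible solution has at most two positive variables.
broccoli only: max(1478/317, 499/128) = 4.662 servings → $2.33.
strawberries only: max(1478/186, 499/74) = 7.946 servings → $7.55.
sweet potato only: max(1478/566, 499/34) = 14.68 servings → $11.01.
kale only: max(1478/350, 499/102) = 4.892 servings → $6.12.
broccoli + strawberries: intersection lies outside the first quadrant.
broccoli + sweet potato with both tight: 3.765 servings and 0.5027 servings → $2.26.
broccoli + kale with both tight: 1.917 servings and 2.487 servings → $4.07.
strawberries + sweet potato with both tight: 6.529 servings and 0.4656 servings → $6.55.
strawberries + kale with both tight: 3.449 servings and 2.39 servings → $6.26.
sweet potato + kale: intersection lies outside the first quadrant.
So the least-cost plan costs $2.26.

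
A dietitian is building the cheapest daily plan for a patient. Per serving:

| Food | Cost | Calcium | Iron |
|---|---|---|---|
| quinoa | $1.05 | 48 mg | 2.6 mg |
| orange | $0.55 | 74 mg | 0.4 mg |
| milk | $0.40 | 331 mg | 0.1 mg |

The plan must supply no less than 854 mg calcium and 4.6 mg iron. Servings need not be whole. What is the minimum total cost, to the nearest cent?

$2.70

Minimising a linear cost over {calcium ≥ 854, iron ≥ 4.6, servings ≥ 0} — the optimum is at a vertex, using one or two foods.
quinoa only: max(854/48, 4.6/2.6) = 17.79 servings → $18.68.
orange only: max(854/74, 4.6/0.4) = 11.54 servings → $6.35.
milk only: max(854/331, 4.6/0.1) = 46 servings → $18.40.
quinoa + orange: intersection lies outside the first quadrant.
quinoa + milk with both tight: 1.679 servings and 2.337 servings → $2.70.
orange + milk with both tight: 11.5 servings and 0.0096 servings → $6.33.
Cheapest feasible corner: $2.70.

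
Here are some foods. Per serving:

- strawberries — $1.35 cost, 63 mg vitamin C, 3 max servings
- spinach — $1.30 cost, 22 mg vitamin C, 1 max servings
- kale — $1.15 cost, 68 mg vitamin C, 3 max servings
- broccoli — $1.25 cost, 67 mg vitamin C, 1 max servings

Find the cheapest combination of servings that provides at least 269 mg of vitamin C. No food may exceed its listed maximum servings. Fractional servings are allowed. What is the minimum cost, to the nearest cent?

$4.66

Cost per mg of vitamin C: kale $0.0169, broccoli $0.0187, strawberries $0.0214, spinach $0.0591.
Take 3 servings of kale: +204.0 mg vitamin C for $3.45 (total $3.45, still need 65.0 mg).
Take 0.9701 servings of broccoli: +65.0 mg vitamin C for $1.21 (total $4.66, still need 0.0 mg).
Filling from the cheapest source first is optimal under one linear minimum: $4.66.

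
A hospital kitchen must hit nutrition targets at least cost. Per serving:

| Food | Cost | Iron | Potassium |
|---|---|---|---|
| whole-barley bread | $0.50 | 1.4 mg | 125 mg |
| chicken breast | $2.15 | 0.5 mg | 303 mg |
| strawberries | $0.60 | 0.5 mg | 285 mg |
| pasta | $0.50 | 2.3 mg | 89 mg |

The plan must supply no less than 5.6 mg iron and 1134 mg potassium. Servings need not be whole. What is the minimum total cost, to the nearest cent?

$2.91

The cheapest plan sits at a corner of the feasible region — with two constraints it uses at most two foods.
whole-barley bread only: max(5.6/1.4, 1134/125) = 9.072 servings → $4.54.
chicken breast only: max(5.6/0.5, 1134/303) = 11.2 servings → $24.08.
strawberries only: max(5.6/0.5, 1134/285) = 11.2 servings → $6.72.
pasta only: max(5.6/2.3, 1134/89) = 12.74 servings → $6.37.
whole-barley bread + chicken breast with both tight: 3.124 servings and 2.454 servings → $6.84.
whole-barley bread + strawberries with both tight: 3.058 servings and 2.638 servings → $3.11.
whole-barley bread + pasta: the both-tight solution has a negative serving — not a feasible corner.
chicken breast + strawberries with both targets exact would need a negative amount; discard.
chicken breast + pasta with both tight: 3.234 servings and 1.732 servings → $7.82.
strawberries + pasta with both tight: 3.453 servings and 1.684 servings → $2.91.
Cheapest feasible corner: $2.91.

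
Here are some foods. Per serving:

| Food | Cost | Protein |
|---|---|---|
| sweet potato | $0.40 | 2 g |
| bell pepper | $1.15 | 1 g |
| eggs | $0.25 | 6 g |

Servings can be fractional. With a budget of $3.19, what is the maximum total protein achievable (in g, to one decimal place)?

76.6 g

Protein per dollar: eggs 24, sweet potato 5, bell pepper 0.8696.
With no serving limits, spend the whole cost allowance on eggs: $3.19 / $0.25 × 6 g = 76.6 g.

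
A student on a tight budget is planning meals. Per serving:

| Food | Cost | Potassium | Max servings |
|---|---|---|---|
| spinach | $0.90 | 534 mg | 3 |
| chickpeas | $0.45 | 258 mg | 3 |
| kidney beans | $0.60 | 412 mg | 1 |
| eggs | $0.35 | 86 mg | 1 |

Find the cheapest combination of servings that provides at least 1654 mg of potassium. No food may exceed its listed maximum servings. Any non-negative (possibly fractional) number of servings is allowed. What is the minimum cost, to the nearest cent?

$2.69

Cost per mg of potassium: kidney beans $0.0015, spinach $0.0017, chickpeas $0.0017, eggs $0.0041.
Take 1 serving of kidney beans: +412.0 mg potassium for $0.60 (total $0.60, still need 1242.0 mg).
Take 2.326 servings of spinach: +1242.0 mg potassium for $2.09 (total $2.69, still need 0.0 mg).
Filling from the cheapest source first is optimal under one linear minimum: $2.69.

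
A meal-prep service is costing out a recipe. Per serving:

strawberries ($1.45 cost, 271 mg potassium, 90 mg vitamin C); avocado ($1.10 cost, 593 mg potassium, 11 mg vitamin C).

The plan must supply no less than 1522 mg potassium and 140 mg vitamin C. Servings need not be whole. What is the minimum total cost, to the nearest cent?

Minimising a linear cost over {potassium ≥ 1522, vitamin C ≥ 140, servings ≥ 0} — the optimum is at a vertex, using one or two foods.
strawberries only: max(1522/271, 140/90) = 5.616 servings → $8.14.
avocado only: max(1522/593, 140/11) = 12.73 servings → $14.00.
strawberries + avocado with both tight: 1.315 servings and 1.966 servings → $4.07.
The minimum over all feasible corners is $4.07.

$4.07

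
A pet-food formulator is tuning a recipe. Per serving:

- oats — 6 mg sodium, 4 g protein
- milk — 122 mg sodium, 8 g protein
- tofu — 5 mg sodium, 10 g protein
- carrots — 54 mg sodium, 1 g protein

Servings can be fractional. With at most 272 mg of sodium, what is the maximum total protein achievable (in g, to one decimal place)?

Protein per mg sodium: tofu 2, oats 0.6667, milk 0.06557, carrots 0.01852.
With no serving limits, spend the whole sodium allowance on tofu: 272 mg / 5 mg × 10 g = 544.0 g.

544.0 g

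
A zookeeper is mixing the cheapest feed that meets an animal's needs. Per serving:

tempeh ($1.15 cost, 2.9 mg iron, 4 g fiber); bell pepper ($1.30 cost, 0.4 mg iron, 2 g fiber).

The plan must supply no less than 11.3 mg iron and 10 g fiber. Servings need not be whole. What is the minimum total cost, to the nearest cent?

This is a tiny linear program; its minimum lies at a vertex of the feasible set. List the vertices and price them.
tempeh only: max(11.3/2.9, 10/4) = 3.897 servings → $4.48.
bell pepper only: max(11.3/0.4, 10/2) = 28.25 servings → $36.73.
tempeh + bell pepper: the both-tight solution has a negative serving — not a feasible corner.
The minimum over all feasible corners is $4.48.

$4.48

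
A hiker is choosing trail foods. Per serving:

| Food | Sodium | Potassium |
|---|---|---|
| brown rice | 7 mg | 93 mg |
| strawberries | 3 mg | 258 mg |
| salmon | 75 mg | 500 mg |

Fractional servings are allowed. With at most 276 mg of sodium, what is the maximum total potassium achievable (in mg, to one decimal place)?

Potassium per mg sodium: strawberries 86, brown rice 13.29, salmon 6.667.
With no serving limits, spend the whole sodium allowance on strawberries: 276 mg / 3 mg × 258 mg = 23736.0 mg.

23736.0 mg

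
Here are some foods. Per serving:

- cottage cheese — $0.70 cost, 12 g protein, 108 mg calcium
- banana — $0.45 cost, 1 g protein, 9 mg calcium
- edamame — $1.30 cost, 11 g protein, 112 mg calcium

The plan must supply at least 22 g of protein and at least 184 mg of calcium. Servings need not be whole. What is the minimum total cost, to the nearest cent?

$1.28

Check every corner: each single food scaled to meet both minima, and each pair solved so both constraints bind.
cottage cheese only: max(22/12, 184/108) = 1.833 servings → $1.28.
banana only: max(22/1, 184/9) = 22 servings → $9.90.
edamame only: max(22/11, 184/112) = 2 servings → $2.60.
cottage cheese + banana (both tight): parallel constraints — no distinct corner.
cottage cheese + edamame with both targets exact would need a negative amount; discard.
banana + edamame: the both-tight solution has a negative serving — not a feasible corner.
So the least-cost plan costs $1.28.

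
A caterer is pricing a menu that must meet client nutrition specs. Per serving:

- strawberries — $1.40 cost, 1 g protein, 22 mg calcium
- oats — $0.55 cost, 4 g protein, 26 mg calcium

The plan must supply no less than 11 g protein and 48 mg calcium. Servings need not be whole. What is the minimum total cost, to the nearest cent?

$1.51

Compare the cost at each extreme point of the feasible region.
strawberries only: max(11/1, 48/22) = 11 servings → $15.40.
oats only: max(11/4, 48/26) = 2.75 servings → $1.51.
strawberries + oats: intersection lies outside the first quadrant.
Cheapest feasible corner: $1.51.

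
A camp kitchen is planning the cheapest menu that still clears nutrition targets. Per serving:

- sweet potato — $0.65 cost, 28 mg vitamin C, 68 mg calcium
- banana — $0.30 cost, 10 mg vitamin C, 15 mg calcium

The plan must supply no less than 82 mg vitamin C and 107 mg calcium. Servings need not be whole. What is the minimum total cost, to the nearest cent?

$1.90

Two binding constraints pin down two serving amounts, so the optimal mix uses at most two foods. The candidates are each food alone (scaled to the tighter of vitamin C/calcium) and each pair with both constraints tight.
sweet potato only: max(82/28, 107/68) = 2.929 servings → $1.90.
banana only: max(82/10, 107/15) = 8.2 servings → $2.46.
sweet potato + banana: the both-tight solution has a negative serving — not a feasible corner.
The minimum over all feasible corners is $1.90.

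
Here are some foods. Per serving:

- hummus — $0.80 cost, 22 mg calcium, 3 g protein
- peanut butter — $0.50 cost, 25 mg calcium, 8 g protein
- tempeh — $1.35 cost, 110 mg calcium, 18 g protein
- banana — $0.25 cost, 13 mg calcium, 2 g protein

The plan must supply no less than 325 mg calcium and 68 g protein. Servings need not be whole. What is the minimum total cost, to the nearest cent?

For a min-cost LP with two ≥-constraints, a basic feasible solution has at most two positive variables.
hummus only: max(325/22, 68/3) = 22.67 servings → $18.13.
peanut butter only: max(325/25, 68/8) = 13 servings → $6.50.
tempeh only: max(325/110, 68/18) = 3.778 servings → $5.10.
banana only: max(325/13, 68/2) = 34 servings → $8.50.
hummus + peanut butter with both tight: 8.911 servings and 5.158 servings → $9.71.
hummus + tempeh: intersection lies outside the first quadrant.
hummus + banana with both targets exact would need a negative amount; discard.
peanut butter + tempeh with both tight: 3.791 servings and 2.093 servings → $4.72.
peanut butter + banana with both tight: 4.333 servings and 16.67 servings → $6.33.
tempeh + banana with both targets exact would need a negative amount; discard.
So the least-cost plan costs $4.72.

$4.72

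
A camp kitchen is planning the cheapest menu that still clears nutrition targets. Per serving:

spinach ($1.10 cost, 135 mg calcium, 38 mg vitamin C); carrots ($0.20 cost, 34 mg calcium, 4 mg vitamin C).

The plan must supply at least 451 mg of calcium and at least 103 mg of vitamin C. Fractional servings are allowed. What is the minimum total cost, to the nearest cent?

At the optimum either one food covers both requirements or two foods hit both targets exactly; no other combination can be cheaper.
spinach only: max(451/135, 103/38) = 3.341 servings → $3.67.
carrots only: max(451/34, 103/4) = 25.75 servings → $5.15.
spinach + carrots with both tight: 2.258 servings and 4.299 servings → $3.34.
So the least-cost plan costs $3.34.

$3.34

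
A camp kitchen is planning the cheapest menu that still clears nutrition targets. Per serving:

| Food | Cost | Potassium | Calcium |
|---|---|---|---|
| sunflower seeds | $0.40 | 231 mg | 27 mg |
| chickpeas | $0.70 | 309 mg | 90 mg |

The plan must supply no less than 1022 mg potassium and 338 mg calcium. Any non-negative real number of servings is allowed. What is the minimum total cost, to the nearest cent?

With two linear requirements the optimum uses one or two foods; enumerate the corners.
sunflower seeds only: max(1022/231, 338/27) = 12.52 servings → $5.01.
chickpeas only: max(1022/309, 338/90) = 3.756 servings → $2.63.
sunflower seeds + chickpeas: the both-tight solution has a negative serving — not a feasible corner.
So the least-cost plan costs $2.63.

$2.63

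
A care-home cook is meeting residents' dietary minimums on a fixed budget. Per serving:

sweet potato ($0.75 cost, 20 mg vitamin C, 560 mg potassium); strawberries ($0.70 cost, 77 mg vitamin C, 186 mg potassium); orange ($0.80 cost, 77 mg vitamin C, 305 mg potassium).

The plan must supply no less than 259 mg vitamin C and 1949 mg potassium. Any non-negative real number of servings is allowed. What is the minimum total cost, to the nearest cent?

$3.73

Two binding constraints pin down two serving amounts, so the optimal mix uses at most two foods. The candidates are each food alone (scaled to the tighter of vitamin C/potassium) and each pair with both constraints tight.
sweet potato only: max(259/20, 1949/560) = 12.95 servings → $9.71.
strawberries only: max(259/77, 1949/186) = 10.48 servings → $7.33.
orange only: max(259/77, 1949/305) = 6.39 servings → $5.11.
sweet potato + strawberries with both tight: 2.586 servings and 2.692 servings → $3.82.
sweet potato + orange with both tight: 1.92 servings and 2.865 servings → $3.73.
strawberries + orange: intersection lies outside the first quadrant.
Cheapest feasible corner: $3.73.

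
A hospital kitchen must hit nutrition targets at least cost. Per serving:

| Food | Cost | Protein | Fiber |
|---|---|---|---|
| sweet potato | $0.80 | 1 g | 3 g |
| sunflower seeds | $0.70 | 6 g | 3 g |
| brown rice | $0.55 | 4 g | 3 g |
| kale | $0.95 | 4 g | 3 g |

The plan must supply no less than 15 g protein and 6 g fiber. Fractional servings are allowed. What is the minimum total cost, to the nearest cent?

With two linear requirements the optimum uses one or two foods; enumerate the corners.
sweet potato only: max(15/1, 6/3) = 15 servings → $12.00.
sunflower seeds only: max(15/6, 6/3) = 2.5 servings → $1.75.
brown rice only: max(15/4, 6/3) = 3.75 servings → $2.06.
kale only: max(15/4, 6/3) = 3.75 servings → $3.56.
sweet potato + sunflower seeds: intersection lies outside the first quadrant.
sweet potato + brown rice: intersection lies outside the first quadrant.
sweet potato + kale: the both-tight solution has a negative serving — not a feasible corner.
sunflower seeds + brown rice: intersection lies outside the first quadrant.
sunflower seeds + kale: intersection lies outside the first quadrant.
brown rice + kale (both tight): parallel constraints — no distinct corner.
So the least-cost plan costs $1.75.

$1.75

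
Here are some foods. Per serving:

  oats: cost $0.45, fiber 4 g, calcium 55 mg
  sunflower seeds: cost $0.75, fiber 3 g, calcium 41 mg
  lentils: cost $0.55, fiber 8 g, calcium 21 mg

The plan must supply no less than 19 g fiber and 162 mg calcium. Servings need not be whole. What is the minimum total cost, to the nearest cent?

At the optimum either one food covers both requirements or two foods hit both targets exactly; no other combination can be cheaper.
oats only: max(19/4, 162/55) = 4.75 servings → $2.14.
sunflower seeds only: max(19/3, 162/41) = 6.333 servings → $4.75.
lentils only: max(19/8, 162/21) = 7.714 servings → $4.24.
oats + sunflower seeds with both targets exact would need a negative amount; discard.
oats + lentils with both tight: 2.52 servings and 1.115 servings → $1.75.
sunflower seeds + lentils with both tight: 3.385 servings and 1.106 servings → $3.15.
So the least-cost plan costs $1.75.

$1.75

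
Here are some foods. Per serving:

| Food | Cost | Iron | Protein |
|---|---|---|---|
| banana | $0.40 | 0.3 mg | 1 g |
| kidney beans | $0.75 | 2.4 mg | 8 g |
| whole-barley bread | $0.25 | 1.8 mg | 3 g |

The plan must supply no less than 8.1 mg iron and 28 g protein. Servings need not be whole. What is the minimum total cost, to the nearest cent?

Two binding constraints pin down two serving amounts, so the optimal mix uses at most two foods. The candidates are each food alone (scaled to the tighter of iron/protein) and each pair with both constraints tight.
banana only: max(8.1/0.3, 28/1) = 28 servings → $11.20.
kidney beans only: max(8.1/2.4, 28/8) = 3.5 servings → $2.62.
whole-barley bread only: max(8.1/1.8, 28/3) = 9.333 servings → $2.33.
banana + kidney beans (both tight): parallel constraints — no distinct corner.
banana + whole-barley bread: the both-tight solution has a negative serving — not a feasible corner.
kidney beans + whole-barley bread: the both-tight solution has a negative serving — not a feasible corner.
So the least-cost plan costs $2.33.

$2.33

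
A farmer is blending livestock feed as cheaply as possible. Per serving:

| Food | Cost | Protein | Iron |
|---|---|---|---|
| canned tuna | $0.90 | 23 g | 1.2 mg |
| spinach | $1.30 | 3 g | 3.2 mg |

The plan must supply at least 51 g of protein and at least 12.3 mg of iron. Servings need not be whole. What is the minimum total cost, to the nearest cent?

Two binding constraints pin down two serving amounts, so the optimal mix uses at most two foods. The candidates are each food alone (scaled to the tighter of protein/iron) and each pair with both constraints tight.
canned tuna only: max(51/23, 12.3/1.2) = 10.25 servings → $9.22.
spinach only: max(51/3, 12.3/3.2) = 17 servings → $22.10.
canned tuna + spinach with both tight: 1.804 servings and 3.167 servings → $5.74.
So the least-cost plan costs $5.74.

$5.74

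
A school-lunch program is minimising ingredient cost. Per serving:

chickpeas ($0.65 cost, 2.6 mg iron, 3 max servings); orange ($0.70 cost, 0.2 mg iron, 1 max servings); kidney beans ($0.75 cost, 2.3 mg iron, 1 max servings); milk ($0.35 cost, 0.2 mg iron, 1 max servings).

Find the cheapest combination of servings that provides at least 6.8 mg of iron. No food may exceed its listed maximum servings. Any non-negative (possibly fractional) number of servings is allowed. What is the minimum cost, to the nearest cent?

$1.70

Cost per mg of iron: chickpeas $0.2500, kidney beans $0.3261, milk $1.7500, orange $3.5000.
Take 2.615 servings of chickpeas: +6.8 mg iron for $1.70 (total $1.70, still need 0.0 mg).
Filling from the cheapest source first is optimal under one linear minimum: $1.70.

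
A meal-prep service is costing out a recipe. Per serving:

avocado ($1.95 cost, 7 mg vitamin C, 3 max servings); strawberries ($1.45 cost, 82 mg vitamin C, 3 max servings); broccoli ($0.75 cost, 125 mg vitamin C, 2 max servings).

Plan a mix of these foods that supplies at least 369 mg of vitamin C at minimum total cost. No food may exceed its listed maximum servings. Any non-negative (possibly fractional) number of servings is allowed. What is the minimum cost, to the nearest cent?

$3.60

Cost per mg of vitamin C: broccoli $0.0060, strawberries $0.0177, avocado $0.2786.
Take 2 servings of broccoli: +250.0 mg vitamin C for $1.50 (total $1.50, still need 119.0 mg).
Take 1.451 servings of strawberries: +119.0 mg vitamin C for $2.10 (total $3.60, still need 0.0 mg).
Greedy by cheapest-per-mg is optimal for a single linear constraint, so the minimum cost is $3.60.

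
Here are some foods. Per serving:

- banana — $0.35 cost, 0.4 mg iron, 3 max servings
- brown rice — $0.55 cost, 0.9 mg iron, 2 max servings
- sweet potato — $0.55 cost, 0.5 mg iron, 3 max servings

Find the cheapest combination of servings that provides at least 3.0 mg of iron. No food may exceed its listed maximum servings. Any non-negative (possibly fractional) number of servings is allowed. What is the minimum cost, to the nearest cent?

$2.15

Cost per mg of iron: brown rice $0.6111, banana $0.8750, sweet potato $1.1000.
Take 2 servings of brown rice: +1.8 mg iron for $1.10 (total $1.10, still need 1.2 mg).
Take 3 servings of banana: +1.2 mg iron for $1.05 (total $2.15, still need 0.0 mg).
Filling from the cheapest source first is optimal under one linear minimum: $2.15.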